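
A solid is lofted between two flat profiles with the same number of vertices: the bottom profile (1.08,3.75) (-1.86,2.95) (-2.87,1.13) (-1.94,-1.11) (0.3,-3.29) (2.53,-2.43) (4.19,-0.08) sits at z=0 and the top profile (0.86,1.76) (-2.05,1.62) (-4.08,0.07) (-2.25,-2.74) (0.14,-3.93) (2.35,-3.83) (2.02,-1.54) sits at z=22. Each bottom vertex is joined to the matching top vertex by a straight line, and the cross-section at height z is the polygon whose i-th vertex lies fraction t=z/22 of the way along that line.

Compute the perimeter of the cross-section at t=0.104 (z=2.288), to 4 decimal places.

Perimeter at t=0.104: 20.6038

Cross-section at t=0.104: each vertex is (1-t)·p0[i] + t·p1[i].
  v1: (1-0.104)·(1.08,3.75) + 0.104·(0.86,1.76) = (1.0571,3.5430)
  v2: (1-0.104)·(-1.86,2.95) + 0.104·(-2.05,1.62) = (-1.8798,2.8117)
  v3: (1-0.104)·(-2.87,1.13) + 0.104·(-4.08,0.07) = (-2.9958,1.0198)
  v4: (1-0.104)·(-1.94,-1.11) + 0.104·(-2.25,-2.74) = (-1.9722,-1.2795)
  v5: (1-0.104)·(0.3,-3.29) + 0.104·(0.14,-3.93) = (0.2834,-3.3566)
  v6: (1-0.104)·(2.53,-2.43) + 0.104·(2.35,-3.83) = (2.5113,-2.5756)
  v7: (1-0.104)·(4.19,-0.08) + 0.104·(2.02,-1.54) = (3.9643,-0.2318)
Perimeter = Σ |v_{i+1} − v_i|:
  edge 1→2: √(-2.9369² + -0.7314²) = 3.0266 (running 3.0266)
  edge 2→3: √(-1.1161² + -1.7919²) = 2.1111 (running 5.1376)
  edge 3→4: √(1.0236² + -2.2993²) = 2.5168 (running 7.6545)
  edge 4→5: √(2.2556² + -2.0770²) = 3.0662 (running 10.7207)
  edge 5→6: √(2.2279² + 0.7810²) = 2.3608 (running 13.0815)
  edge 6→7: √(1.4530² + 2.3438²) = 2.7576 (running 15.8392)
  edge 7→1: √(-2.9072² + 3.7749²) = 4.7646 (running 20.6038)
Perimeter = 20.6038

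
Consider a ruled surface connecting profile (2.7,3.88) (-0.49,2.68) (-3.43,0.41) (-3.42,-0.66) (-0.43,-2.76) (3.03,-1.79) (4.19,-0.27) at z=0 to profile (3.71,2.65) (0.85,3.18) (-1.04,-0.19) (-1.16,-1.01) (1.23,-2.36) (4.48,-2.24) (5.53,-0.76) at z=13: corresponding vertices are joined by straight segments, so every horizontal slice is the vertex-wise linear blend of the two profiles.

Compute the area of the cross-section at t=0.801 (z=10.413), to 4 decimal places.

Cross-section at t=0.801: each vertex is (1-t)·p0[i] + t·p1[i].
  v1: (1-0.801)·(2.7,3.88) + 0.801·(3.71,2.65) = (3.5090,2.8948)
  v2: (1-0.801)·(-0.49,2.68) + 0.801·(0.85,3.18) = (0.5833,3.0805)
  v3: (1-0.801)·(-3.43,0.41) + 0.801·(-1.04,-0.19) = (-1.5156,-0.0706)
  v4: (1-0.801)·(-3.42,-0.66) + 0.801·(-1.16,-1.01) = (-1.6097,-0.9404)
  v5: (1-0.801)·(-0.43,-2.76) + 0.801·(1.23,-2.36) = (0.8997,-2.4396)
  v6: (1-0.801)·(3.03,-1.79) + 0.801·(4.48,-2.24) = (4.1915,-2.1505)
  v7: (1-0.801)·(4.19,-0.27) + 0.801·(5.53,-0.76) = (5.2633,-0.6625)
Shoelace sum Σ(x_i·y_{i+1} − x_{i+1}·y_i):
  i=1: 3.5090·3.0805 − 0.5833·2.8948 = +9.1209 (running +9.1209)
  i=2: 0.5833·-0.0706 − -1.5156·3.0805 = +4.6277 (running +13.7485)
  i=3: -1.5156·-0.9404 − -1.6097·-0.0706 = +1.3116 (running +15.0601)
  i=4: -1.6097·-2.4396 − 0.8997·-0.9404 = +4.7731 (running +19.8332)
  i=5: 0.8997·-2.1505 − 4.1915·-2.4396 = +8.2908 (running +28.1240)
  i=6: 4.1915·-0.6625 − 5.2633·-2.1505 = +8.5418 (running +36.6657)
  i=7: 5.2633·2.8948 − 3.5090·-0.6625 = +17.5608 (running +54.2266)
Area = |Σ|/2 = |54.2266|/2 = 27.1133

Area at t=0.801: 27.1133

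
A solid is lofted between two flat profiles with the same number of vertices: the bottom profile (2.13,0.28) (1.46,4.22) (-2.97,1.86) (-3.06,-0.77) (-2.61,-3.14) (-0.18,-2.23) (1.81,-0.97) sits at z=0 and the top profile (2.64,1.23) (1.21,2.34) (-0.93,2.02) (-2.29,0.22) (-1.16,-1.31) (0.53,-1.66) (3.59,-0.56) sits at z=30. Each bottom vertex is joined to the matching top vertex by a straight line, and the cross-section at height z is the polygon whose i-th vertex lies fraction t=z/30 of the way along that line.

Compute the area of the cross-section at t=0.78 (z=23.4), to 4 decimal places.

Cross-section at t=0.78: each vertex is (1-t)·p0[i] + t·p1[i].
  v1: (1-0.78)·(2.13,0.28) + 0.78·(2.64,1.23) = (2.5278,1.0210)
  v2: (1-0.78)·(1.46,4.22) + 0.78·(1.21,2.34) = (1.2650,2.7536)
  v3: (1-0.78)·(-2.97,1.86) + 0.78·(-0.93,2.02) = (-1.3788,1.9848)
  v4: (1-0.78)·(-3.06,-0.77) + 0.78·(-2.29,0.22) = (-2.4594,0.0022)
  v5: (1-0.78)·(-2.61,-3.14) + 0.78·(-1.16,-1.31) = (-1.4790,-1.7126)
  v6: (1-0.78)·(-0.18,-2.23) + 0.78·(0.53,-1.66) = (0.3738,-1.7854)
  v7: (1-0.78)·(1.81,-0.97) + 0.78·(3.59,-0.56) = (3.1984,-0.6502)
Shoelace sum Σ(x_i·y_{i+1} − x_{i+1}·y_i):
  i=1: 2.5278·2.7536 − 1.2650·1.0210 = +5.6690 (running +5.6690)
  i=2: 1.2650·1.9848 − -1.3788·2.7536 = +6.3074 (running +11.9764)
  i=3: -1.3788·0.0022 − -2.4594·1.9848 = +4.8784 (running +16.8548)
  i=4: -2.4594·-1.7126 − -1.4790·0.0022 = +4.2152 (running +21.0700)
  i=5: -1.4790·-1.7854 − 0.3738·-1.7126 = +3.2808 (running +24.3508)
  i=6: 0.3738·-0.6502 − 3.1984·-1.7854 = +5.4674 (running +29.8182)
  i=7: 3.1984·1.0210 − 2.5278·-0.6502 = +4.9091 (running +34.7273)
Area = |Σ|/2 = |34.7273|/2 = 17.3637

Area at t=0.78: 17.3637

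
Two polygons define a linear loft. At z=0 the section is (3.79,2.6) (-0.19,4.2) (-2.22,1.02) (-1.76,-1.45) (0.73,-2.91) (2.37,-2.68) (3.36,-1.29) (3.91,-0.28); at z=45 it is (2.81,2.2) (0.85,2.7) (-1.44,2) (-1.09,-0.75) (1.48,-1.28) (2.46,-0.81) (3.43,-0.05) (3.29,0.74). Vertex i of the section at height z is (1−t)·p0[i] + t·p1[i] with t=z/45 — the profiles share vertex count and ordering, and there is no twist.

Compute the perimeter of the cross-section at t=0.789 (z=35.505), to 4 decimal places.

Cross-section at t=0.789: each vertex is (1-t)·p0[i] + t·p1[i].
  v1: (1-0.789)·(3.79,2.6) + 0.789·(2.81,2.2) = (3.0168,2.2844)
  v2: (1-0.789)·(-0.19,4.2) + 0.789·(0.85,2.7) = (0.6306,3.0165)
  v3: (1-0.789)·(-2.22,1.02) + 0.789·(-1.44,2) = (-1.6046,1.7932)
  v4: (1-0.789)·(-1.76,-1.45) + 0.789·(-1.09,-0.75) = (-1.2314,-0.8977)
  v5: (1-0.789)·(0.73,-2.91) + 0.789·(1.48,-1.28) = (1.3217,-1.6239)
  v6: (1-0.789)·(2.37,-2.68) + 0.789·(2.46,-0.81) = (2.4410,-1.2046)
  v7: (1-0.789)·(3.36,-1.29) + 0.789·(3.43,-0.05) = (3.4152,-0.3116)
  v8: (1-0.789)·(3.91,-0.28) + 0.789·(3.29,0.74) = (3.4208,0.5248)
Perimeter = Σ |v_{i+1} − v_i|:
  edge 1→2: √(-2.3862² + 0.7321²) = 2.4960 (running 2.4960)
  edge 2→3: √(-2.2351² + -1.2233²) = 2.5480 (running 5.0440)
  edge 3→4: √(0.3732² + -2.6909²) = 2.7167 (running 7.7607)
  edge 4→5: √(2.5531² + -0.7262²) = 2.6544 (running 10.4151)
  edge 5→6: √(1.1193² + 0.4194²) = 1.1952 (running 11.6103)
  edge 6→7: √(0.9742² + 0.8929²) = 1.3215 (running 12.9318)
  edge 7→8: √(0.0056² + 0.8364²) = 0.8364 (running 13.7683)
  edge 8→1: √(-0.4040² + 1.7596²) = 1.8054 (running 15.5737)
Perimeter = 15.5737

Perimeter at t=0.789: 15.5737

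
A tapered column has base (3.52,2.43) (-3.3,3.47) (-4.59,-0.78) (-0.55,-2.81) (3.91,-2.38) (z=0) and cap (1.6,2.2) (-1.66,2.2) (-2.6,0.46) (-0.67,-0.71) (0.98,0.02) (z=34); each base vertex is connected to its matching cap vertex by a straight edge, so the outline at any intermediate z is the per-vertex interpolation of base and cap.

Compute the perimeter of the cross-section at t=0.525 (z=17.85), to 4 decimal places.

Cross-section at t=0.525: each vertex is (1-t)·p0[i] + t·p1[i].
  v1: (1-0.525)·(3.52,2.43) + 0.525·(1.6,2.2) = (2.5120,2.3093)
  v2: (1-0.525)·(-3.3,3.47) + 0.525·(-1.66,2.2) = (-2.4390,2.8033)
  v3: (1-0.525)·(-4.59,-0.78) + 0.525·(-2.6,0.46) = (-3.5453,-0.1290)
  v4: (1-0.525)·(-0.55,-2.81) + 0.525·(-0.67,-0.71) = (-0.6130,-1.7075)
  v5: (1-0.525)·(3.91,-2.38) + 0.525·(0.98,0.02) = (2.3718,-1.1200)
Perimeter = Σ |v_{i+1} − v_i|:
  edge 1→2: √(-4.9510² + 0.4940²) = 4.9756 (running 4.9756)
  edge 2→3: √(-1.1063² + -2.9323²) = 3.1340 (running 8.1096)
  edge 3→4: √(2.9323² + -1.5785²) = 3.3301 (running 11.4397)
  edge 4→5: √(2.9848² + 0.5875²) = 3.0420 (running 14.4817)
  edge 5→1: √(0.1402² + 3.4293²) = 3.4321 (running 17.9138)
Perimeter = 17.9138

Perimeter at t=0.525: 17.9138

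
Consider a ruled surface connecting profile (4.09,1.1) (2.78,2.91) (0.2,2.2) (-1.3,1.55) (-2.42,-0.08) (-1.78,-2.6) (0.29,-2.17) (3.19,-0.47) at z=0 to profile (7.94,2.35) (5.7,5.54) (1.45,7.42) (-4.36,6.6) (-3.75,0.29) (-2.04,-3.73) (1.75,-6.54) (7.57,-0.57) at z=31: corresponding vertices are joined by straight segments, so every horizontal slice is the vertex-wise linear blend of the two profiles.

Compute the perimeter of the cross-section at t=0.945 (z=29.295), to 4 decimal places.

Cross-section at t=0.945: each vertex is (1-t)·p0[i] + t·p1[i].
  v1: (1-0.945)·(4.09,1.1) + 0.945·(7.94,2.35) = (7.7283,2.2812)
  v2: (1-0.945)·(2.78,2.91) + 0.945·(5.7,5.54) = (5.5394,5.3953)
  v3: (1-0.945)·(0.2,2.2) + 0.945·(1.45,7.42) = (1.3813,7.1329)
  v4: (1-0.945)·(-1.3,1.55) + 0.945·(-4.36,6.6) = (-4.1917,6.3222)
  v5: (1-0.945)·(-2.42,-0.08) + 0.945·(-3.75,0.29) = (-3.6768,0.2696)
  v6: (1-0.945)·(-1.78,-2.6) + 0.945·(-2.04,-3.73) = (-2.0257,-3.6679)
  v7: (1-0.945)·(0.29,-2.17) + 0.945·(1.75,-6.54) = (1.6697,-6.2996)
  v8: (1-0.945)·(3.19,-0.47) + 0.945·(7.57,-0.57) = (7.3291,-0.5645)
Perimeter = Σ |v_{i+1} − v_i|:
  edge 1→2: √(-2.1889² + 3.1141²) = 3.8064 (running 3.8064)
  edge 2→3: √(-4.1581² + 1.7376²) = 4.5066 (running 8.3130)
  edge 3→4: √(-5.5730² + -0.8107²) = 5.6316 (running 13.9446)
  edge 4→5: √(0.5149² + -6.0526²) = 6.0745 (running 20.0190)
  edge 5→6: √(1.6511² + -3.9375²) = 4.2697 (running 24.2887)
  edge 6→7: √(3.6954² + -2.6318²) = 4.5368 (running 28.8255)
  edge 7→8: √(5.6594² + 5.7351²) = 8.0573 (running 36.8828)
  edge 8→1: √(0.3992² + 2.8457²) = 2.8736 (running 39.7565)
Perimeter = 39.7565

Perimeter at t=0.945: 39.7565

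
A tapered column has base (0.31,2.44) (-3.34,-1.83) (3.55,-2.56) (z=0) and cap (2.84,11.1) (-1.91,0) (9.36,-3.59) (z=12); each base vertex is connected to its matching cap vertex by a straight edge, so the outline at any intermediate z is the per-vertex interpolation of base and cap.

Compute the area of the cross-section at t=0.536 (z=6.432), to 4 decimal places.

Area at t=0.536: 41.4285

Cross-section at t=0.536: each vertex is (1-t)·p0[i] + t·p1[i].
  v1: (1-0.536)·(0.31,2.44) + 0.536·(2.84,11.1) = (1.6661,7.0818)
  v2: (1-0.536)·(-3.34,-1.83) + 0.536·(-1.91,0) = (-2.5735,-0.8491)
  v3: (1-0.536)·(3.55,-2.56) + 0.536·(9.36,-3.59) = (6.6642,-3.1121)
Shoelace sum Σ(x_i·y_{i+1} − x_{i+1}·y_i):
  i=1: 1.6661·-0.8491 − -2.5735·7.0818 = +16.8103 (running +16.8103)
  i=2: -2.5735·-3.1121 − 6.6642·-0.8491 = +13.6677 (running +30.4780)
  i=3: 6.6642·7.0818 − 1.6661·-3.1121 = +52.3790 (running +82.8570)
Area = |Σ|/2 = |82.8570|/2 = 41.4285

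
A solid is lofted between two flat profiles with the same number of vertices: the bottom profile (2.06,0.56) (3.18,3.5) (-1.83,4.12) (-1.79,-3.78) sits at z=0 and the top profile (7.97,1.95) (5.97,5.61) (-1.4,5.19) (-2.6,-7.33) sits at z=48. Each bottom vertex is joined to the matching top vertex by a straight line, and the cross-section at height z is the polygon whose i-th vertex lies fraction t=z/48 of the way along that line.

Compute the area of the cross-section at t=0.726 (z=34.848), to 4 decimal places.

Cross-section at t=0.726: each vertex is (1-t)·p0[i] + t·p1[i].
  v1: (1-0.726)·(2.06,0.56) + 0.726·(7.97,1.95) = (6.3507,1.5691)
  v2: (1-0.726)·(3.18,3.5) + 0.726·(5.97,5.61) = (5.2055,5.0319)
  v3: (1-0.726)·(-1.83,4.12) + 0.726·(-1.4,5.19) = (-1.5178,4.8968)
  v4: (1-0.726)·(-1.79,-3.78) + 0.726·(-2.6,-7.33) = (-2.3781,-6.3573)
Shoelace sum Σ(x_i·y_{i+1} − x_{i+1}·y_i):
  i=1: 6.3507·5.0319 − 5.2055·1.5691 = +23.7874 (running +23.7874)
  i=2: 5.2055·4.8968 − -1.5178·5.0319 = +33.1281 (running +56.9155)
  i=3: -1.5178·-6.3573 − -2.3781·4.8968 = +21.2942 (running +78.2096)
  i=4: -2.3781·1.5691 − 6.3507·-6.3573 = +36.6415 (running +114.8512)
Area = |Σ|/2 = |114.8512|/2 = 57.4256

Area at t=0.726: 57.4256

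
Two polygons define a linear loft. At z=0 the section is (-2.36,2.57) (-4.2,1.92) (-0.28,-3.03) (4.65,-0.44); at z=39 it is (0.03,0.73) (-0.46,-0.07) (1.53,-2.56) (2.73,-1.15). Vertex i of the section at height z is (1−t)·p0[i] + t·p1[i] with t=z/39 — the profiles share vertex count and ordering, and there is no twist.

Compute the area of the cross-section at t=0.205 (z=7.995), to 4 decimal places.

Area at t=0.205: 17.6536

Cross-section at t=0.205: each vertex is (1-t)·p0[i] + t·p1[i].
  v1: (1-0.205)·(-2.36,2.57) + 0.205·(0.03,0.73) = (-1.8700,2.1928)
  v2: (1-0.205)·(-4.2,1.92) + 0.205·(-0.46,-0.07) = (-3.4333,1.5120)
  v3: (1-0.205)·(-0.28,-3.03) + 0.205·(1.53,-2.56) = (0.0910,-2.9337)
  v4: (1-0.205)·(4.65,-0.44) + 0.205·(2.73,-1.15) = (4.2564,-0.5856)
Shoelace sum Σ(x_i·y_{i+1} − x_{i+1}·y_i):
  i=1: -1.8700·1.5120 − -3.4333·2.1928 = +4.7009 (running +4.7009)
  i=2: -3.4333·-2.9337 − 0.0910·1.5120 = +9.9344 (running +14.6354)
  i=3: 0.0910·-0.5856 − 4.2564·-2.9337 = +12.4335 (running +27.0688)
  i=4: 4.2564·2.1928 − -1.8700·-0.5856 = +8.2384 (running +35.3073)
Area = |Σ|/2 = |35.3073|/2 = 17.6536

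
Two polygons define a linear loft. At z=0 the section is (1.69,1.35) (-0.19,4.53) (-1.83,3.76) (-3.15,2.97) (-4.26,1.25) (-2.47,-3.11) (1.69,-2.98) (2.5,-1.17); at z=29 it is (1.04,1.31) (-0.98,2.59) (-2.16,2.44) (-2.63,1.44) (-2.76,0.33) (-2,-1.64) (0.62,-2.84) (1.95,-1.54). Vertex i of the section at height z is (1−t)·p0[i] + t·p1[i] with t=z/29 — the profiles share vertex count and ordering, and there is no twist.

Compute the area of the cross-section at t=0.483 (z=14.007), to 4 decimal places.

Area at t=0.483: 25.3138

Cross-section at t=0.483: each vertex is (1-t)·p0[i] + t·p1[i].
  v1: (1-0.483)·(1.69,1.35) + 0.483·(1.04,1.31) = (1.3760,1.3307)
  v2: (1-0.483)·(-0.19,4.53) + 0.483·(-0.98,2.59) = (-0.5716,3.5930)
  v3: (1-0.483)·(-1.83,3.76) + 0.483·(-2.16,2.44) = (-1.9894,3.1224)
  v4: (1-0.483)·(-3.15,2.97) + 0.483·(-2.63,1.44) = (-2.8988,2.2310)
  v5: (1-0.483)·(-4.26,1.25) + 0.483·(-2.76,0.33) = (-3.5355,0.8056)
  v6: (1-0.483)·(-2.47,-3.11) + 0.483·(-2,-1.64) = (-2.2430,-2.4000)
  v7: (1-0.483)·(1.69,-2.98) + 0.483·(0.62,-2.84) = (1.1732,-2.9124)
  v8: (1-0.483)·(2.5,-1.17) + 0.483·(1.95,-1.54) = (2.2344,-1.3487)
Shoelace sum Σ(x_i·y_{i+1} − x_{i+1}·y_i):
  i=1: 1.3760·3.5930 − -0.5716·1.3307 = +5.7047 (running +5.7047)
  i=2: -0.5716·3.1224 − -1.9894·3.5930 = +5.3631 (running +11.0678)
  i=3: -1.9894·2.2310 − -2.8988·3.1224 = +4.6131 (running +15.6809)
  i=4: -2.8988·0.8056 − -3.5355·2.2310 = +5.5523 (running +21.2333)
  i=5: -3.5355·-2.4000 − -2.2430·0.8056 = +10.2922 (running +31.5255)
  i=6: -2.2430·-2.9124 − 1.1732·-2.4000 = +9.3481 (running +40.8736)
  i=7: 1.1732·-1.3487 − 2.2344·-2.9124 = +4.9250 (running +45.7985)
  i=8: 2.2344·1.3307 − 1.3760·-1.3487 = +4.8291 (running +50.6276)
Area = |Σ|/2 = |50.6276|/2 = 25.3138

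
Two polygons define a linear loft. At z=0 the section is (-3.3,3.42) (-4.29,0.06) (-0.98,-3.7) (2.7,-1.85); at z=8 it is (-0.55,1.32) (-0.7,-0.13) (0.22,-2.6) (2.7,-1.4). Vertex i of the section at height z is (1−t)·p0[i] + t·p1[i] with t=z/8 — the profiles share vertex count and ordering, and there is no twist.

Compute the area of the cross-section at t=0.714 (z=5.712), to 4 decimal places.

Cross-section at t=0.714: each vertex is (1-t)·p0[i] + t·p1[i].
  v1: (1-0.714)·(-3.3,3.42) + 0.714·(-0.55,1.32) = (-1.3365,1.9206)
  v2: (1-0.714)·(-4.29,0.06) + 0.714·(-0.7,-0.13) = (-1.7267,-0.0757)
  v3: (1-0.714)·(-0.98,-3.7) + 0.714·(0.22,-2.6) = (-0.1232,-2.9146)
  v4: (1-0.714)·(2.7,-1.85) + 0.714·(2.7,-1.4) = (2.7000,-1.5287)
Shoelace sum Σ(x_i·y_{i+1} − x_{i+1}·y_i):
  i=1: -1.3365·-0.0757 − -1.7267·1.9206 = +3.4175 (running +3.4175)
  i=2: -1.7267·-2.9146 − -0.1232·-0.0757 = +5.0234 (running +8.4409)
  i=3: -0.1232·-1.5287 − 2.7000·-2.9146 = +8.0578 (running +16.4987)
  i=4: 2.7000·1.9206 − -1.3365·-1.5287 = +3.1425 (running +19.6412)
Area = |Σ|/2 = |19.6412|/2 = 9.8206

Area at t=0.714: 9.8206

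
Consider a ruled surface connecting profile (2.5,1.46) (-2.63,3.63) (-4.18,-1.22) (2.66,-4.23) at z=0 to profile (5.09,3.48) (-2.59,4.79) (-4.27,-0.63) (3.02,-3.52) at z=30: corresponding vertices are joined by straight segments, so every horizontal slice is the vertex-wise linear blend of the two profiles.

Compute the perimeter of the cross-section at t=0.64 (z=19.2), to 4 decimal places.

Cross-section at t=0.64: each vertex is (1-t)·p0[i] + t·p1[i].
  v1: (1-0.64)·(2.5,1.46) + 0.64·(5.09,3.48) = (4.1576,2.7528)
  v2: (1-0.64)·(-2.63,3.63) + 0.64·(-2.59,4.79) = (-2.6044,4.3724)
  v3: (1-0.64)·(-4.18,-1.22) + 0.64·(-4.27,-0.63) = (-4.2376,-0.8424)
  v4: (1-0.64)·(2.66,-4.23) + 0.64·(3.02,-3.52) = (2.8904,-3.7756)
Perimeter = Σ |v_{i+1} − v_i|:
  edge 1→2: √(-6.7620² + 1.6196²) = 6.9533 (running 6.9533)
  edge 2→3: √(-1.6332² + -5.2148²) = 5.4646 (running 12.4178)
  edge 3→4: √(7.1280² + -2.9332²) = 7.7079 (running 20.1257)
  edge 4→1: √(1.2672² + 6.5284²) = 6.6502 (running 26.7760)
Perimeter = 26.7760

Perimeter at t=0.64: 26.7760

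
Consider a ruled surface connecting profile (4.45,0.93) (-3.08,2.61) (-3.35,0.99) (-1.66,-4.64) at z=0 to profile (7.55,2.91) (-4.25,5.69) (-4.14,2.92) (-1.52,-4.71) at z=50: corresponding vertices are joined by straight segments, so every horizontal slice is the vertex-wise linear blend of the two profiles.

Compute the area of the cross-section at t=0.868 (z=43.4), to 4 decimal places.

Cross-section at t=0.868: each vertex is (1-t)·p0[i] + t·p1[i].
  v1: (1-0.868)·(4.45,0.93) + 0.868·(7.55,2.91) = (7.1408,2.6486)
  v2: (1-0.868)·(-3.08,2.61) + 0.868·(-4.25,5.69) = (-4.0956,5.2834)
  v3: (1-0.868)·(-3.35,0.99) + 0.868·(-4.14,2.92) = (-4.0357,2.6652)
  v4: (1-0.868)·(-1.66,-4.64) + 0.868·(-1.52,-4.71) = (-1.5385,-4.7008)
Shoelace sum Σ(x_i·y_{i+1} − x_{i+1}·y_i):
  i=1: 7.1408·5.2834 − -4.0956·2.6486 = +48.5757 (running +48.5757)
  i=2: -4.0956·2.6652 − -4.0357·5.2834 = +10.4068 (running +58.9825)
  i=3: -4.0357·-4.7008 − -1.5385·2.6652 = +23.0714 (running +82.0539)
  i=4: -1.5385·2.6486 − 7.1408·-4.7008 = +29.4923 (running +111.5462)
Area = |Σ|/2 = |111.5462|/2 = 55.7731

Area at t=0.868: 55.7731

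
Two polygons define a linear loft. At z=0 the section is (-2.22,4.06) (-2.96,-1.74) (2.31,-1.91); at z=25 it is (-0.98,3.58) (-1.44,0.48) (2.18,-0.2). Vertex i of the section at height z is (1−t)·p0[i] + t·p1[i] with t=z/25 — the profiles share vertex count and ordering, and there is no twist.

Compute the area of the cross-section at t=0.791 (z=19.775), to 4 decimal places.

Area at t=0.791: 7.4129

Cross-section at t=0.791: each vertex is (1-t)·p0[i] + t·p1[i].
  v1: (1-0.791)·(-2.22,4.06) + 0.791·(-0.98,3.58) = (-1.2392,3.6803)
  v2: (1-0.791)·(-2.96,-1.74) + 0.791·(-1.44,0.48) = (-1.7577,0.0160)
  v3: (1-0.791)·(2.31,-1.91) + 0.791·(2.18,-0.2) = (2.2072,-0.5574)
Shoelace sum Σ(x_i·y_{i+1} − x_{i+1}·y_i):
  i=1: -1.2392·0.0160 − -1.7577·3.6803 = +6.4490 (running +6.4490)
  i=2: -1.7577·-0.5574 − 2.2072·0.0160 = +0.9444 (running +7.3933)
  i=3: 2.2072·3.6803 − -1.2392·-0.5574 = +7.4324 (running +14.8257)
Area = |Σ|/2 = |14.8257|/2 = 7.4129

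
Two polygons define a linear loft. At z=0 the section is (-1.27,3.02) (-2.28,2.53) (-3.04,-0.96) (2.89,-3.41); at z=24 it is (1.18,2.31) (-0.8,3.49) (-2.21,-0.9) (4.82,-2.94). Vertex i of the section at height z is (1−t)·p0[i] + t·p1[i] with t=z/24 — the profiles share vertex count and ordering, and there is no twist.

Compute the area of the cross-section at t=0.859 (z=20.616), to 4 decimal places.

Area at t=0.859: 19.2752

Cross-section at t=0.859: each vertex is (1-t)·p0[i] + t·p1[i].
  v1: (1-0.859)·(-1.27,3.02) + 0.859·(1.18,2.31) = (0.8345,2.4101)
  v2: (1-0.859)·(-2.28,2.53) + 0.859·(-0.8,3.49) = (-1.0087,3.3546)
  v3: (1-0.859)·(-3.04,-0.96) + 0.859·(-2.21,-0.9) = (-2.3270,-0.9085)
  v4: (1-0.859)·(2.89,-3.41) + 0.859·(4.82,-2.94) = (4.5479,-3.0063)
Shoelace sum Σ(x_i·y_{i+1} − x_{i+1}·y_i):
  i=1: 0.8345·3.3546 − -1.0087·2.4101 = +5.2306 (running +5.2306)
  i=2: -1.0087·-0.9085 − -2.3270·3.3546 = +8.7227 (running +13.9533)
  i=3: -2.3270·-3.0063 − 4.5479·-0.9085 = +11.1272 (running +25.0806)
  i=4: 4.5479·2.4101 − 0.8345·-3.0063 = +13.4697 (running +38.5503)
Area = |Σ|/2 = |38.5503|/2 = 19.2752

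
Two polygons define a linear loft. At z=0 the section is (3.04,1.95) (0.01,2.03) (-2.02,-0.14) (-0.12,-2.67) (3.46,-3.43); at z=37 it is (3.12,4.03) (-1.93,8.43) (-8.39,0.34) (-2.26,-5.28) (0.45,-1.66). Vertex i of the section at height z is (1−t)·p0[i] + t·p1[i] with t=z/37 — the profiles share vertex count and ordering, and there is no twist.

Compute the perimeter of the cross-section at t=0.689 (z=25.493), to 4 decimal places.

Cross-section at t=0.689: each vertex is (1-t)·p0[i] + t·p1[i].
  v1: (1-0.689)·(3.04,1.95) + 0.689·(3.12,4.03) = (3.0951,3.3831)
  v2: (1-0.689)·(0.01,2.03) + 0.689·(-1.93,8.43) = (-1.3267,6.4396)
  v3: (1-0.689)·(-2.02,-0.14) + 0.689·(-8.39,0.34) = (-6.4089,0.1907)
  v4: (1-0.689)·(-0.12,-2.67) + 0.689·(-2.26,-5.28) = (-1.5945,-4.4683)
  v5: (1-0.689)·(3.46,-3.43) + 0.689·(0.45,-1.66) = (1.3861,-2.2105)
Perimeter = Σ |v_{i+1} − v_i|:
  edge 1→2: √(-4.4218² + 3.0565²) = 5.3753 (running 5.3753)
  edge 2→3: √(-5.0823² + -6.2489²) = 8.0547 (running 13.4300)
  edge 3→4: √(4.8145² + -4.6590²) = 6.6997 (running 20.1297)
  edge 4→5: √(2.9806² + 2.2578²) = 3.7392 (running 23.8689)
  edge 5→1: √(1.7090² + 5.5936²) = 5.8488 (running 29.7177)
Perimeter = 29.7177

Perimeter at t=0.689: 29.7177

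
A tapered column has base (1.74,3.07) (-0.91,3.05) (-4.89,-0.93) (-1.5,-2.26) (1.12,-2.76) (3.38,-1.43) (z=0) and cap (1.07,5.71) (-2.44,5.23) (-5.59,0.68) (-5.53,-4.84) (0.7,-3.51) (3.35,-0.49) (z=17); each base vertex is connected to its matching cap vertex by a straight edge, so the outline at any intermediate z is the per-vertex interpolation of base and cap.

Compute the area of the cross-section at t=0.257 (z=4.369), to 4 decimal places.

Area at t=0.257: 38.3684

Cross-section at t=0.257: each vertex is (1-t)·p0[i] + t·p1[i].
  v1: (1-0.257)·(1.74,3.07) + 0.257·(1.07,5.71) = (1.5678,3.7485)
  v2: (1-0.257)·(-0.91,3.05) + 0.257·(-2.44,5.23) = (-1.3032,3.6103)
  v3: (1-0.257)·(-4.89,-0.93) + 0.257·(-5.59,0.68) = (-5.0699,-0.5162)
  v4: (1-0.257)·(-1.5,-2.26) + 0.257·(-5.53,-4.84) = (-2.5357,-2.9231)
  v5: (1-0.257)·(1.12,-2.76) + 0.257·(0.7,-3.51) = (1.0121,-2.9527)
  v6: (1-0.257)·(3.38,-1.43) + 0.257·(3.35,-0.49) = (3.3723,-1.1884)
Shoelace sum Σ(x_i·y_{i+1} − x_{i+1}·y_i):
  i=1: 1.5678·3.6103 − -1.3032·3.7485 = +10.5453 (running +10.5453)
  i=2: -1.3032·-0.5162 − -5.0699·3.6103 = +18.9764 (running +29.5217)
  i=3: -5.0699·-2.9231 − -2.5357·-0.5162 = +13.5106 (running +43.0323)
  i=4: -2.5357·-2.9527 − 1.0121·-2.9231 = +10.4456 (running +53.4779)
  i=5: 1.0121·-1.1884 − 3.3723·-2.9527 = +8.7548 (running +62.2327)
  i=6: 3.3723·3.7485 − 1.5678·-1.1884 = +14.5042 (running +76.7369)
Area = |Σ|/2 = |76.7369|/2 = 38.3684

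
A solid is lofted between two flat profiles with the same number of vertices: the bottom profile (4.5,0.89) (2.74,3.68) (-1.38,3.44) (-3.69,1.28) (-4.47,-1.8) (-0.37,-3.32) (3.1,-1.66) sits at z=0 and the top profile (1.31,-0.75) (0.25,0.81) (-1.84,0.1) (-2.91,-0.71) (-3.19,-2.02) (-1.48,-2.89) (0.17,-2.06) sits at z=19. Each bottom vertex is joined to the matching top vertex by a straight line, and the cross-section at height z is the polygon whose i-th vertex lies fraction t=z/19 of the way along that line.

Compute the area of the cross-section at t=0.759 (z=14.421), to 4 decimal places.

Area at t=0.759: 16.0708

Cross-section at t=0.759: each vertex is (1-t)·p0[i] + t·p1[i].
  v1: (1-0.759)·(4.5,0.89) + 0.759·(1.31,-0.75) = (2.0788,-0.3548)
  v2: (1-0.759)·(2.74,3.68) + 0.759·(0.25,0.81) = (0.8501,1.5017)
  v3: (1-0.759)·(-1.38,3.44) + 0.759·(-1.84,0.1) = (-1.7291,0.9049)
  v4: (1-0.759)·(-3.69,1.28) + 0.759·(-2.91,-0.71) = (-3.0980,-0.2304)
  v5: (1-0.759)·(-4.47,-1.8) + 0.759·(-3.19,-2.02) = (-3.4985,-1.9670)
  v6: (1-0.759)·(-0.37,-3.32) + 0.759·(-1.48,-2.89) = (-1.2125,-2.9936)
  v7: (1-0.759)·(3.1,-1.66) + 0.759·(0.17,-2.06) = (0.8761,-1.9636)
Shoelace sum Σ(x_i·y_{i+1} − x_{i+1}·y_i):
  i=1: 2.0788·1.5017 − 0.8501·-0.3548 = +3.4232 (running +3.4232)
  i=2: 0.8501·0.9049 − -1.7291·1.5017 = +3.3659 (running +6.7891)
  i=3: -1.7291·-0.2304 − -3.0980·0.9049 = +3.2019 (running +9.9910)
  i=4: -3.0980·-1.9670 − -3.4985·-0.2304 = +5.2876 (running +15.2786)
  i=5: -3.4985·-2.9936 − -1.2125·-1.9670 = +8.0882 (running +23.3668)
  i=6: -1.2125·-1.9636 − 0.8761·-2.9936 = +5.0037 (running +28.3705)
  i=7: 0.8761·-0.3548 − 2.0788·-1.9636 = +3.7711 (running +32.1416)
Area = |Σ|/2 = |32.1416|/2 = 16.0708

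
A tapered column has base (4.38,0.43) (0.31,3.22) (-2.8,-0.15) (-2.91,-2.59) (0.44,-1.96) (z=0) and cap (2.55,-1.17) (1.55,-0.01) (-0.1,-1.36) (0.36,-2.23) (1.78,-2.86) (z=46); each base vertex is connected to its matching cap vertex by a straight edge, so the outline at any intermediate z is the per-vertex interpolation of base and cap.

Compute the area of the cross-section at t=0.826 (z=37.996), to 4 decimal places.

Area at t=0.826: 6.5533

Cross-section at t=0.826: each vertex is (1-t)·p0[i] + t·p1[i].
  v1: (1-0.826)·(4.38,0.43) + 0.826·(2.55,-1.17) = (2.8684,-0.8916)
  v2: (1-0.826)·(0.31,3.22) + 0.826·(1.55,-0.01) = (1.3342,0.5520)
  v3: (1-0.826)·(-2.8,-0.15) + 0.826·(-0.1,-1.36) = (-0.5698,-1.1495)
  v4: (1-0.826)·(-2.91,-2.59) + 0.826·(0.36,-2.23) = (-0.2090,-2.2926)
  v5: (1-0.826)·(0.44,-1.96) + 0.826·(1.78,-2.86) = (1.5468,-2.7034)
Shoelace sum Σ(x_i·y_{i+1} − x_{i+1}·y_i):
  i=1: 2.8684·0.5520 − 1.3342·-0.8916 = +2.7730 (running +2.7730)
  i=2: 1.3342·-1.1495 − -0.5698·0.5520 = -1.2191 (running +1.5539)
  i=3: -0.5698·-2.2926 − -0.2090·-1.1495 = +1.0661 (running +2.6201)
  i=4: -0.2090·-2.7034 − 1.5468·-2.2926 = +4.1113 (running +6.7314)
  i=5: 1.5468·-0.8916 − 2.8684·-2.7034 = +6.3753 (running +13.1067)
Area = |Σ|/2 = |13.1067|/2 = 6.5533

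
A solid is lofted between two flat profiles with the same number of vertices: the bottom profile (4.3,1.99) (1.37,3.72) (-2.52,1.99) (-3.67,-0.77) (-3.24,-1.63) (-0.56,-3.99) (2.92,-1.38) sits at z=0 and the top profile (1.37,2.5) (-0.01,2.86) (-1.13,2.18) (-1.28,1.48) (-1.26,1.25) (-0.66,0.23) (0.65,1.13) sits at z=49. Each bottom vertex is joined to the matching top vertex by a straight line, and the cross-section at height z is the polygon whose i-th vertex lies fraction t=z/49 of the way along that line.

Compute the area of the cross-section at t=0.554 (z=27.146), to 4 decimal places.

Cross-section at t=0.554: each vertex is (1-t)·p0[i] + t·p1[i].
  v1: (1-0.554)·(4.3,1.99) + 0.554·(1.37,2.5) = (2.6768,2.2725)
  v2: (1-0.554)·(1.37,3.72) + 0.554·(-0.01,2.86) = (0.6055,3.2436)
  v3: (1-0.554)·(-2.52,1.99) + 0.554·(-1.13,2.18) = (-1.7499,2.0953)
  v4: (1-0.554)·(-3.67,-0.77) + 0.554·(-1.28,1.48) = (-2.3459,0.4765)
  v5: (1-0.554)·(-3.24,-1.63) + 0.554·(-1.26,1.25) = (-2.1431,-0.0345)
  v6: (1-0.554)·(-0.56,-3.99) + 0.554·(-0.66,0.23) = (-0.6154,-1.6521)
  v7: (1-0.554)·(2.92,-1.38) + 0.554·(0.65,1.13) = (1.6624,0.0105)
Shoelace sum Σ(x_i·y_{i+1} − x_{i+1}·y_i):
  i=1: 2.6768·3.2436 − 0.6055·2.2725 = +7.3063 (running +7.3063)
  i=2: 0.6055·2.0953 − -1.7499·3.2436 = +6.9447 (running +14.2510)
  i=3: -1.7499·0.4765 − -2.3459·2.0953 = +4.0815 (running +18.3325)
  i=4: -2.3459·-0.0345 − -2.1431·0.4765 = +1.1021 (running +19.4346)
  i=5: -2.1431·-1.6521 − -0.6154·-0.0345 = +3.5194 (running +22.9540)
  i=6: -0.6154·0.0105 − 1.6624·-1.6521 = +2.7400 (running +25.6940)
  i=7: 1.6624·2.2725 − 2.6768·0.0105 = +3.7497 (running +29.4437)
Area = |Σ|/2 = |29.4437|/2 = 14.7219

Area at t=0.554: 14.7219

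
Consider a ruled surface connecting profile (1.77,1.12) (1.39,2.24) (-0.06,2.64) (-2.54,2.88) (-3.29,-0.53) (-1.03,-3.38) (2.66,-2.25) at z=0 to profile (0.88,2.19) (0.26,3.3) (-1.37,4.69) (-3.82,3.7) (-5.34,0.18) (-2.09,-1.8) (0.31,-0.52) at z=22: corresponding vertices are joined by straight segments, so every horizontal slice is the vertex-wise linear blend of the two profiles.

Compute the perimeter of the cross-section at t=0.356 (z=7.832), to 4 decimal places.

Cross-section at t=0.356: each vertex is (1-t)·p0[i] + t·p1[i].
  v1: (1-0.356)·(1.77,1.12) + 0.356·(0.88,2.19) = (1.4532,1.5009)
  v2: (1-0.356)·(1.39,2.24) + 0.356·(0.26,3.3) = (0.9877,2.6174)
  v3: (1-0.356)·(-0.06,2.64) + 0.356·(-1.37,4.69) = (-0.5264,3.3698)
  v4: (1-0.356)·(-2.54,2.88) + 0.356·(-3.82,3.7) = (-2.9957,3.1719)
  v5: (1-0.356)·(-3.29,-0.53) + 0.356·(-5.34,0.18) = (-4.0198,-0.2772)
  v6: (1-0.356)·(-1.03,-3.38) + 0.356·(-2.09,-1.8) = (-1.4074,-2.8175)
  v7: (1-0.356)·(2.66,-2.25) + 0.356·(0.31,-0.52) = (1.8234,-1.6341)
Perimeter = Σ |v_{i+1} − v_i|:
  edge 1→2: √(-0.4654² + 1.1164²) = 1.2096 (running 1.2096)
  edge 2→3: √(-1.5141² + 0.7524²) = 1.6907 (running 2.9003)
  edge 3→4: √(-2.4693² + -0.1979²) = 2.4772 (running 5.3776)
  edge 4→5: √(-1.0241² + -3.4492²) = 3.5980 (running 8.9755)
  edge 5→6: √(2.6124² + -2.5403²) = 3.6439 (running 12.6194)
  edge 6→7: √(3.2308² + 1.1834²) = 3.4407 (running 16.0601)
  edge 7→1: √(-0.3702² + 3.1350²) = 3.1568 (running 19.2169)
Perimeter = 19.2169

Perimeter at t=0.356: 19.2169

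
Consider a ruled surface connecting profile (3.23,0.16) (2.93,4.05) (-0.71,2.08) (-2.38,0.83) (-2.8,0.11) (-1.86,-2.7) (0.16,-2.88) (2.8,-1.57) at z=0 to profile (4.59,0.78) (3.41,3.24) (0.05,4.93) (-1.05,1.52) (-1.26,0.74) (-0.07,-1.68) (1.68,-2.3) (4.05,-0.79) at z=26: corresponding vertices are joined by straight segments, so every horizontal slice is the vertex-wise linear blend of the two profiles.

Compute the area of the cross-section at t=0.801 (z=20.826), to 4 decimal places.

Cross-section at t=0.801: each vertex is (1-t)·p0[i] + t·p1[i].
  v1: (1-0.801)·(3.23,0.16) + 0.801·(4.59,0.78) = (4.3194,0.6566)
  v2: (1-0.801)·(2.93,4.05) + 0.801·(3.41,3.24) = (3.3145,3.4012)
  v3: (1-0.801)·(-0.71,2.08) + 0.801·(0.05,4.93) = (-0.1012,4.3628)
  v4: (1-0.801)·(-2.38,0.83) + 0.801·(-1.05,1.52) = (-1.3147,1.3827)
  v5: (1-0.801)·(-2.8,0.11) + 0.801·(-1.26,0.74) = (-1.5665,0.6146)
  v6: (1-0.801)·(-1.86,-2.7) + 0.801·(-0.07,-1.68) = (-0.4262,-1.8830)
  v7: (1-0.801)·(0.16,-2.88) + 0.801·(1.68,-2.3) = (1.3775,-2.4154)
  v8: (1-0.801)·(2.8,-1.57) + 0.801·(4.05,-0.79) = (3.8013,-0.9452)
Shoelace sum Σ(x_i·y_{i+1} − x_{i+1}·y_i):
  i=1: 4.3194·3.4012 − 3.3145·0.6566 = +12.5146 (running +12.5146)
  i=2: 3.3145·4.3628 − -0.1012·3.4012 = +14.8049 (running +27.3195)
  i=3: -0.1012·1.3827 − -1.3147·4.3628 = +5.5957 (running +32.9153)
  i=4: -1.3147·0.6146 − -1.5665·1.3827 = +1.3579 (running +34.2731)
  i=5: -1.5665·-1.8830 − -0.4262·0.6146 = +3.2116 (running +37.4847)
  i=6: -0.4262·-2.4154 − 1.3775·-1.8830 = +3.6233 (running +41.1080)
  i=7: 1.3775·-0.9452 − 3.8013·-2.4154 = +7.8796 (running +48.9876)
  i=8: 3.8013·0.6566 − 4.3194·-0.9452 = +6.5787 (running +55.5663)
Area = |Σ|/2 = |55.5663|/2 = 27.7832

Area at t=0.801: 27.7832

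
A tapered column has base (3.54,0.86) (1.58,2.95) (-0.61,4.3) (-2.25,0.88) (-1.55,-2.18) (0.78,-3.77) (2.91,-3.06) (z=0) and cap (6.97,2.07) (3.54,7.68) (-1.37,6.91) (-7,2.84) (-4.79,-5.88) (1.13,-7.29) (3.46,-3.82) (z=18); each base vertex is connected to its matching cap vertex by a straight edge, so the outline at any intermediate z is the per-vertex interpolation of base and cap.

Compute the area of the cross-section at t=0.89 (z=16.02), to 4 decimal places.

Area at t=0.89: 122.8921

Cross-section at t=0.89: each vertex is (1-t)·p0[i] + t·p1[i].
  v1: (1-0.89)·(3.54,0.86) + 0.89·(6.97,2.07) = (6.5927,1.9369)
  v2: (1-0.89)·(1.58,2.95) + 0.89·(3.54,7.68) = (3.3244,7.1597)
  v3: (1-0.89)·(-0.61,4.3) + 0.89·(-1.37,6.91) = (-1.2864,6.6229)
  v4: (1-0.89)·(-2.25,0.88) + 0.89·(-7,2.84) = (-6.4775,2.6244)
  v5: (1-0.89)·(-1.55,-2.18) + 0.89·(-4.79,-5.88) = (-4.4336,-5.4730)
  v6: (1-0.89)·(0.78,-3.77) + 0.89·(1.13,-7.29) = (1.0915,-6.9028)
  v7: (1-0.89)·(2.91,-3.06) + 0.89·(3.46,-3.82) = (3.3995,-3.7364)
Shoelace sum Σ(x_i·y_{i+1} − x_{i+1}·y_i):
  i=1: 6.5927·7.1597 − 3.3244·1.9369 = +40.7627 (running +40.7627)
  i=2: 3.3244·6.6229 − -1.2864·7.1597 = +31.2274 (running +71.9901)
  i=3: -1.2864·2.6244 − -6.4775·6.6229 = +39.5238 (running +111.5139)
  i=4: -6.4775·-5.4730 − -4.4336·2.6244 = +47.0869 (running +158.6008)
  i=5: -4.4336·-6.9028 − 1.0915·-5.4730 = +36.5780 (running +195.1789)
  i=6: 1.0915·-3.7364 − 3.3995·-6.9028 = +19.3878 (running +214.5667)
  i=7: 3.3995·1.9369 − 6.5927·-3.7364 = +31.2175 (running +245.7841)
Area = |Σ|/2 = |245.7841|/2 = 122.8921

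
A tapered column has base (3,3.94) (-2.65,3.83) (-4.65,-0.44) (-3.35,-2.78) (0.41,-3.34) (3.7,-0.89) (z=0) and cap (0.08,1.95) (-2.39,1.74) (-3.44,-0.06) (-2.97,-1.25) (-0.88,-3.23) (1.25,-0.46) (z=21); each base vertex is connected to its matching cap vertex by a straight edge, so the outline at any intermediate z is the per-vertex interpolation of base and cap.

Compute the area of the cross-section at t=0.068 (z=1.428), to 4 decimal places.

Area at t=0.068: 44.2105

Cross-section at t=0.068: each vertex is (1-t)·p0[i] + t·p1[i].
  v1: (1-0.068)·(3,3.94) + 0.068·(0.08,1.95) = (2.8014,3.8047)
  v2: (1-0.068)·(-2.65,3.83) + 0.068·(-2.39,1.74) = (-2.6323,3.6879)
  v3: (1-0.068)·(-4.65,-0.44) + 0.068·(-3.44,-0.06) = (-4.5677,-0.4142)
  v4: (1-0.068)·(-3.35,-2.78) + 0.068·(-2.97,-1.25) = (-3.3242,-2.6760)
  v5: (1-0.068)·(0.41,-3.34) + 0.068·(-0.88,-3.23) = (0.3223,-3.3325)
  v6: (1-0.068)·(3.7,-0.89) + 0.068·(1.25,-0.46) = (3.5334,-0.8608)
Shoelace sum Σ(x_i·y_{i+1} − x_{i+1}·y_i):
  i=1: 2.8014·3.6879 − -2.6323·3.8047 = +20.3465 (running +20.3465)
  i=2: -2.6323·-0.4142 − -4.5677·3.6879 = +17.9354 (running +38.2819)
  i=3: -4.5677·-2.6760 − -3.3242·-0.4142 = +10.8463 (running +49.1282)
  i=4: -3.3242·-3.3325 − 0.3223·-2.6760 = +11.9402 (running +61.0685)
  i=5: 0.3223·-0.8608 − 3.5334·-3.3325 = +11.4977 (running +72.5662)
  i=6: 3.5334·3.8047 − 2.8014·-0.8608 = +15.8548 (running +88.4210)
Area = |Σ|/2 = |88.4210|/2 = 44.2105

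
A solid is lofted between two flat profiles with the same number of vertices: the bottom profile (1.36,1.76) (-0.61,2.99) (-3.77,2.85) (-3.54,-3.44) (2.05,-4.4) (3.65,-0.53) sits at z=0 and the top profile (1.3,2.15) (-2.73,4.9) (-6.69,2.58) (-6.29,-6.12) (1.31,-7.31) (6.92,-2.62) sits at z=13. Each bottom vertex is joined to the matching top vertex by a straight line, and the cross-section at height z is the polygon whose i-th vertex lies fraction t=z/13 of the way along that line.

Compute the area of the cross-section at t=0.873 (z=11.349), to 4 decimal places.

Area at t=0.873: 97.1188

Cross-section at t=0.873: each vertex is (1-t)·p0[i] + t·p1[i].
  v1: (1-0.873)·(1.36,1.76) + 0.873·(1.3,2.15) = (1.3076,2.1005)
  v2: (1-0.873)·(-0.61,2.99) + 0.873·(-2.73,4.9) = (-2.4608,4.6574)
  v3: (1-0.873)·(-3.77,2.85) + 0.873·(-6.69,2.58) = (-6.3192,2.6143)
  v4: (1-0.873)·(-3.54,-3.44) + 0.873·(-6.29,-6.12) = (-5.9408,-5.7796)
  v5: (1-0.873)·(2.05,-4.4) + 0.873·(1.31,-7.31) = (1.4040,-6.9404)
  v6: (1-0.873)·(3.65,-0.53) + 0.873·(6.92,-2.62) = (6.5047,-2.3546)
Shoelace sum Σ(x_i·y_{i+1} − x_{i+1}·y_i):
  i=1: 1.3076·4.6574 − -2.4608·2.1005 = +11.2589 (running +11.2589)
  i=2: -2.4608·2.6143 − -6.3192·4.6574 = +22.9979 (running +34.2568)
  i=3: -6.3192·-5.7796 − -5.9408·2.6143 = +52.0533 (running +86.3101)
  i=4: -5.9408·-6.9404 − 1.4040·-5.7796 = +49.3459 (running +135.6560)
  i=5: 1.4040·-2.3546 − 6.5047·-6.9404 = +41.8397 (running +177.4957)
  i=6: 6.5047·2.1005 − 1.3076·-2.3546 = +16.7418 (running +194.2375)
Area = |Σ|/2 = |194.2375|/2 = 97.1188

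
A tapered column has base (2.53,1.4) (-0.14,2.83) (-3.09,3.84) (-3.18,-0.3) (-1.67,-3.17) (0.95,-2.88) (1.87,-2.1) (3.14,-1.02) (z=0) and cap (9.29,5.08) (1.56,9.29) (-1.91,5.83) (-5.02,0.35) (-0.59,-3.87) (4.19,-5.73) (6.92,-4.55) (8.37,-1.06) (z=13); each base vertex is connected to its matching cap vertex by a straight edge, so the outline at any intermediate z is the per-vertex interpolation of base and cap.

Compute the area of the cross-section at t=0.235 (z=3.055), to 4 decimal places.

Cross-section at t=0.235: each vertex is (1-t)·p0[i] + t·p1[i].
  v1: (1-0.235)·(2.53,1.4) + 0.235·(9.29,5.08) = (4.1186,2.2648)
  v2: (1-0.235)·(-0.14,2.83) + 0.235·(1.56,9.29) = (0.2595,4.3481)
  v3: (1-0.235)·(-3.09,3.84) + 0.235·(-1.91,5.83) = (-2.8127,4.3076)
  v4: (1-0.235)·(-3.18,-0.3) + 0.235·(-5.02,0.35) = (-3.6124,-0.1472)
  v5: (1-0.235)·(-1.67,-3.17) + 0.235·(-0.59,-3.87) = (-1.4162,-3.3345)
  v6: (1-0.235)·(0.95,-2.88) + 0.235·(4.19,-5.73) = (1.7114,-3.5497)
  v7: (1-0.235)·(1.87,-2.1) + 0.235·(6.92,-4.55) = (3.0568,-2.6757)
  v8: (1-0.235)·(3.14,-1.02) + 0.235·(8.37,-1.06) = (4.3690,-1.0294)
Shoelace sum Σ(x_i·y_{i+1} − x_{i+1}·y_i):
  i=1: 4.1186·4.3481 − 0.2595·2.2648 = +17.3204 (running +17.3204)
  i=2: 0.2595·4.3076 − -2.8127·4.3481 = +13.3477 (running +30.6681)
  i=3: -2.8127·-0.1472 − -3.6124·4.3076 = +15.9751 (running +46.6432)
  i=4: -3.6124·-3.3345 − -1.4162·-0.1472 = +11.8370 (running +58.4802)
  i=5: -1.4162·-3.5497 − 1.7114·-3.3345 = +10.7338 (running +69.2141)
  i=6: 1.7114·-2.6757 − 3.0568·-3.5497 = +6.2714 (running +75.4855)
  i=7: 3.0568·-1.0294 − 4.3690·-2.6757 = +8.5439 (running +84.0293)
  i=8: 4.3690·2.2648 − 4.1186·-1.0294 = +14.1347 (running +98.1641)
Area = |Σ|/2 = |98.1641|/2 = 49.0820

Area at t=0.235: 49.0820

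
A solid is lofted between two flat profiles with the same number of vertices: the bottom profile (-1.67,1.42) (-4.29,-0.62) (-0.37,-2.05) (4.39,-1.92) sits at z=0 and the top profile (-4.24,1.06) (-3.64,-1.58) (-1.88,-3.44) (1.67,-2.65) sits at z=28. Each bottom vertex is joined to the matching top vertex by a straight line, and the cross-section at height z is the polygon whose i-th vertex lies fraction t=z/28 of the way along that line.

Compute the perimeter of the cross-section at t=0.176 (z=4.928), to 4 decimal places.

Cross-section at t=0.176: each vertex is (1-t)·p0[i] + t·p1[i].
  v1: (1-0.176)·(-1.67,1.42) + 0.176·(-4.24,1.06) = (-2.1223,1.3566)
  v2: (1-0.176)·(-4.29,-0.62) + 0.176·(-3.64,-1.58) = (-4.1756,-0.7890)
  v3: (1-0.176)·(-0.37,-2.05) + 0.176·(-1.88,-3.44) = (-0.6358,-2.2946)
  v4: (1-0.176)·(4.39,-1.92) + 0.176·(1.67,-2.65) = (3.9113,-2.0485)
Perimeter = Σ |v_{i+1} − v_i|:
  edge 1→2: √(-2.0533² + -2.1456²) = 2.9698 (running 2.9698)
  edge 2→3: √(3.5398² + -1.5057²) = 3.8468 (running 6.8165)
  edge 3→4: √(4.5470² + 0.2462²) = 4.5537 (running 11.3702)
  edge 4→1: √(-6.0336² + 3.4051²) = 6.9281 (running 18.2984)
Perimeter = 18.2984

Perimeter at t=0.176: 18.2984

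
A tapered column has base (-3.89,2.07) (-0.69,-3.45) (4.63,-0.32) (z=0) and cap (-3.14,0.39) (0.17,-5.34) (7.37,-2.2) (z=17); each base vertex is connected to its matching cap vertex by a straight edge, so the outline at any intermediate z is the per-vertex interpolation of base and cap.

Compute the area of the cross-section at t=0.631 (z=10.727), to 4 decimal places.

Area at t=0.631: 23.5153

Cross-section at t=0.631: each vertex is (1-t)·p0[i] + t·p1[i].
  v1: (1-0.631)·(-3.89,2.07) + 0.631·(-3.14,0.39) = (-3.4168,1.0099)
  v2: (1-0.631)·(-0.69,-3.45) + 0.631·(0.17,-5.34) = (-0.1473,-4.6426)
  v3: (1-0.631)·(4.63,-0.32) + 0.631·(7.37,-2.2) = (6.3589,-1.5063)
Shoelace sum Σ(x_i·y_{i+1} − x_{i+1}·y_i):
  i=1: -3.4168·-4.6426 − -0.1473·1.0099 = +16.0114 (running +16.0114)
  i=2: -0.1473·-1.5063 − 6.3589·-4.6426 = +29.7439 (running +45.7553)
  i=3: 6.3589·1.0099 − -3.4168·-1.5063 = +1.2754 (running +47.0307)
Area = |Σ|/2 = |47.0307|/2 = 23.5153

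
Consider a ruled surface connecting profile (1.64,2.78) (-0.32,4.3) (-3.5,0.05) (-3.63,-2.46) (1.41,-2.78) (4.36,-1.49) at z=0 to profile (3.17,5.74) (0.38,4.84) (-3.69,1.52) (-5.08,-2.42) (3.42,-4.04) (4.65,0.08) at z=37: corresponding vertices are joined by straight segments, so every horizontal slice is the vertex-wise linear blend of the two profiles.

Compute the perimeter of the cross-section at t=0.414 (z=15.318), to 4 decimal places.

Perimeter at t=0.414: 25.9579

Cross-section at t=0.414: each vertex is (1-t)·p0[i] + t·p1[i].
  v1: (1-0.414)·(1.64,2.78) + 0.414·(3.17,5.74) = (2.2734,4.0054)
  v2: (1-0.414)·(-0.32,4.3) + 0.414·(0.38,4.84) = (-0.0302,4.5236)
  v3: (1-0.414)·(-3.5,0.05) + 0.414·(-3.69,1.52) = (-3.5787,0.6586)
  v4: (1-0.414)·(-3.63,-2.46) + 0.414·(-5.08,-2.42) = (-4.2303,-2.4434)
  v5: (1-0.414)·(1.41,-2.78) + 0.414·(3.42,-4.04) = (2.2421,-3.3016)
  v6: (1-0.414)·(4.36,-1.49) + 0.414·(4.65,0.08) = (4.4801,-0.8400)
Perimeter = Σ |v_{i+1} − v_i|:
  edge 1→2: √(-2.3036² + 0.5181²) = 2.3612 (running 2.3612)
  edge 2→3: √(-3.5485² + -3.8650²) = 5.2469 (running 7.6080)
  edge 3→4: √(-0.6516² + -3.1020²) = 3.1697 (running 10.7778)
  edge 4→5: √(6.4724² + -0.8582²) = 6.5291 (running 17.3069)
  edge 5→6: √(2.2379² + 2.4616²) = 3.3268 (running 20.6337)
  edge 6→1: √(-2.2066² + 4.8455²) = 5.3243 (running 25.9579)
Perimeter = 25.9579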